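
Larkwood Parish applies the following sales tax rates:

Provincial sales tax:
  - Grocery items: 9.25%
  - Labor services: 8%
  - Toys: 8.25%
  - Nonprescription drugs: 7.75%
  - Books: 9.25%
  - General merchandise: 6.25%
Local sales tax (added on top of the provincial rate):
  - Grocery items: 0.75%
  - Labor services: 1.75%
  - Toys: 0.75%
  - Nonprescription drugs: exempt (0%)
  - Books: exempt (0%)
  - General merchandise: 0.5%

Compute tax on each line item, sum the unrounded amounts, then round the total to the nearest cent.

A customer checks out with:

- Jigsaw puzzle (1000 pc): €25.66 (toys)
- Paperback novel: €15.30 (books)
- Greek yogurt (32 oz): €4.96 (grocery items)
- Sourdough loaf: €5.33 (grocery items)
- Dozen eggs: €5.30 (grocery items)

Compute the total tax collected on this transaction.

Jigsaw puzzle (1000 pc) €25.66: toys → 8.25% + 0.75% local = 9% → €2.3094
Paperback novel €15.30: books → 9.25% + 0% local = 9.25% → €1.41525
Greek yogurt (32 oz) €4.96: grocery items → 9.25% + 0.75% local = 10% → €0.496
Sourdough loaf €5.33: grocery items → 9.25% + 0.75% local = 10% → €0.533
Dozen eggs €5.30: grocery items → 9.25% + 0.75% local = 10% → €0.53
Unrounded tax sum = €5.28365 → €5.28

€5.28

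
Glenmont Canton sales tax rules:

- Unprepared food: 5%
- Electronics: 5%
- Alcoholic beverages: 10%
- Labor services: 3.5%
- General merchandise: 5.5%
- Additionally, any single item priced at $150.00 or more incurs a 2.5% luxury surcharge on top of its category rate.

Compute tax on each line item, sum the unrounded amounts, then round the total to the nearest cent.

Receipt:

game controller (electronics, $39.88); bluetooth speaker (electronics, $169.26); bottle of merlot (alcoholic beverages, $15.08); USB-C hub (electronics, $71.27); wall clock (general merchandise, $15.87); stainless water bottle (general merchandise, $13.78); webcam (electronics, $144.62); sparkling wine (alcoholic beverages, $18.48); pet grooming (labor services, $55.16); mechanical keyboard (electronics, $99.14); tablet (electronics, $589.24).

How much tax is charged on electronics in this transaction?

$74.63

Game controller $39.88: electronics → 5% → $1.994
Bluetooth speaker $169.26: electronics → 5% + 2.5% surcharge = 7.5% → $12.6945
USB-C hub $71.27: electronics → 5% → $3.5635
Webcam $144.62: electronics → 5% → $7.231
Mechanical keyboard $99.14: electronics → 5% → $4.957
Tablet $589.24: electronics → 5% + 2.5% surcharge = 7.5% → $44.193
Tax on electronics: unrounded sum = $74.633 → $74.63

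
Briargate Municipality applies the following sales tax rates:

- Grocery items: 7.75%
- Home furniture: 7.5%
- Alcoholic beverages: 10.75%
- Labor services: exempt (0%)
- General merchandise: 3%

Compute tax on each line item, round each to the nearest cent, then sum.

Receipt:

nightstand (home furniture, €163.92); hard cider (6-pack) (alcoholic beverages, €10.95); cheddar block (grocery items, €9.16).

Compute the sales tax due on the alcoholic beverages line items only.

€1.18

Hard cider (6-pack) €10.95: alcoholic beverages → 10.75% → €1.18
Tax on alcoholic beverages = €1.18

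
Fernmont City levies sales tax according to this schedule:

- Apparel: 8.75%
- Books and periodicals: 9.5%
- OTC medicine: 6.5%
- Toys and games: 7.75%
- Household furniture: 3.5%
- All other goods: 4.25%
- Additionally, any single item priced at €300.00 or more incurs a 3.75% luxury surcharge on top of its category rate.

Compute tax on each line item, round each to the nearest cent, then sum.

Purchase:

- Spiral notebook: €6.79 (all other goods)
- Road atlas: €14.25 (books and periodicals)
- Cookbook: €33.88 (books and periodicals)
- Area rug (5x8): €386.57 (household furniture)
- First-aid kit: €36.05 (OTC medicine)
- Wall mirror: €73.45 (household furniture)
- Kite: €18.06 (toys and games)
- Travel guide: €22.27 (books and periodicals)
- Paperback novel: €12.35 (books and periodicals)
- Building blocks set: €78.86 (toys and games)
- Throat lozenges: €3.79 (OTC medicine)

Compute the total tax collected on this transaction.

€48.85

Spiral notebook €6.79: all other goods → 4.25% → €0.29
Road atlas €14.25: books and periodicals → 9.5% → €1.35
Cookbook €33.88: books and periodicals → 9.5% → €3.22
Area rug (5x8) €386.57: household furniture → 3.5% + 3.75% surcharge = 7.25% → €28.03
First-aid kit €36.05: OTC medicine → 6.5% → €2.34
Wall mirror €73.45: household furniture → 3.5% → €2.57
Kite €18.06: toys and games → 7.75% → €1.40
Travel guide €22.27: books and periodicals → 9.5% → €2.12
Paperback novel €12.35: books and periodicals → 9.5% → €1.17
Building blocks set €78.86: toys and games → 7.75% → €6.11
Throat lozenges €3.79: OTC medicine → 6.5% → €0.25
Total tax = €0.29 + €1.35 + €3.22 + €28.03 + €2.34 + €2.57 + €1.40 + €2.12 + €1.17 + €6.11 + €0.25 = €48.85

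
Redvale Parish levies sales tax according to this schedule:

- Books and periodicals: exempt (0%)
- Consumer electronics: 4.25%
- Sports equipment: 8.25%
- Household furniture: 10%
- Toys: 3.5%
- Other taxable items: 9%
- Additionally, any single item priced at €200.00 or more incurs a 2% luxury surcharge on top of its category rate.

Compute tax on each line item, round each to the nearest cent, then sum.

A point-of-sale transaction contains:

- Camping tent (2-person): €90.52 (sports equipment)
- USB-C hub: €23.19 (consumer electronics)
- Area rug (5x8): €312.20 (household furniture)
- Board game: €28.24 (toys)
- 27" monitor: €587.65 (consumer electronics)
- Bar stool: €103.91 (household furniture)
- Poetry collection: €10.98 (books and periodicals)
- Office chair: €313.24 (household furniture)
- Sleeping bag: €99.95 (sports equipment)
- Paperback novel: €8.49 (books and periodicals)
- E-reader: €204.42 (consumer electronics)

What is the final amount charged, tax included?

€1935.44

Camping tent (2-person) €90.52: sports equipment → 8.25% → €7.47
USB-C hub €23.19: consumer electronics → 4.25% → €0.99
Area rug (5x8) €312.20: household furniture → 10% + 2% surcharge = 12% → €37.46
Board game €28.24: toys → 3.5% → €0.99
27" monitor €587.65: consumer electronics → 4.25% + 2% surcharge = 6.25% → €36.73
Bar stool €103.91: household furniture → 10% → €10.39
Poetry collection €10.98: books and periodicals → 0% → €0.00
Office chair €313.24: household furniture → 10% + 2% surcharge = 12% → €37.59
Sleeping bag €99.95: sports equipment → 8.25% → €8.25
Paperback novel €8.49: books and periodicals → 0% → €0.00
E-reader €204.42: consumer electronics → 4.25% + 2% surcharge = 6.25% → €12.78
Subtotal = €1782.79; tax = €152.65; total due = €1935.44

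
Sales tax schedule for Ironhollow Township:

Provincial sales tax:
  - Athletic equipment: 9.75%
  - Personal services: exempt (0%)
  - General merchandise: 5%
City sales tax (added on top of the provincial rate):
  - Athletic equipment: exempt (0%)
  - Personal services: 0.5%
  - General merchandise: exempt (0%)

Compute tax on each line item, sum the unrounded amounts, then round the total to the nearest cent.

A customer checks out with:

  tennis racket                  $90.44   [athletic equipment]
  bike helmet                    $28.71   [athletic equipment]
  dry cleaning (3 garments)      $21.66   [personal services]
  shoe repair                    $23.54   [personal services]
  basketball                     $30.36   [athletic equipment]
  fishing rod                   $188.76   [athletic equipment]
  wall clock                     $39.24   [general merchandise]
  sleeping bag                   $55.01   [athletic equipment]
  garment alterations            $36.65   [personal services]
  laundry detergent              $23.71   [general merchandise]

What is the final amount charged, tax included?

$579.98

Tennis racket $90.44: athletic equipment → 9.75% + 0% city = 9.75% → $8.8179
Bike helmet $28.71: athletic equipment → 9.75% + 0% city = 9.75% → $2.799225
Dry cleaning (3 garments) $21.66: personal services → 0% + 0.5% city = 0.5% → $0.1083
Shoe repair $23.54: personal services → 0% + 0.5% city = 0.5% → $0.1177
Basketball $30.36: athletic equipment → 9.75% + 0% city = 9.75% → $2.9601
Fishing rod $188.76: athletic equipment → 9.75% + 0% city = 9.75% → $18.4041
Wall clock $39.24: general merchandise → 5% + 0% city = 5% → $1.962
Sleeping bag $55.01: athletic equipment → 9.75% + 0% city = 9.75% → $5.363475
Garment alterations $36.65: personal services → 0% + 0.5% city = 0.5% → $0.18325
Laundry detergent $23.71: general merchandise → 5% + 0% city = 5% → $1.1855
Subtotal = $538.08; unrounded tax = $41.90155 → $41.90; total due = $579.98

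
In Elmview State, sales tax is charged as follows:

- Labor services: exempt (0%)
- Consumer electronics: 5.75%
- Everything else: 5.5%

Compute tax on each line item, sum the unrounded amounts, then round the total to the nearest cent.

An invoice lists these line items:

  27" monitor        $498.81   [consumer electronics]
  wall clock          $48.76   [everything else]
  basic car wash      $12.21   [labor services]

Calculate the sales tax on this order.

27" monitor $498.81: consumer electronics → 5.75% → $28.681575
Wall clock $48.76: everything else → 5.5% → $2.6818
Basic car wash $12.21: labor services → 0% → $0.00
Unrounded tax sum = $31.363375 → $31.36

$31.36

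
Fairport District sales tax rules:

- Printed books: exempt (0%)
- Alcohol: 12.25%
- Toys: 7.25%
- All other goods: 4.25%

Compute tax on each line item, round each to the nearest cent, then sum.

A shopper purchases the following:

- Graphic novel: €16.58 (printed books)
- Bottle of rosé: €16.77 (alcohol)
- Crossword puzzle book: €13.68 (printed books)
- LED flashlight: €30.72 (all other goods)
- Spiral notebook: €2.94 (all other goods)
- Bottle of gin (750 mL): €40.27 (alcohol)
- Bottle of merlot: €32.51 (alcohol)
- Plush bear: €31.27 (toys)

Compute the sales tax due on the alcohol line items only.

Bottle of rosé €16.77: alcohol → 12.25% → €2.05
Bottle of gin (750 mL) €40.27: alcohol → 12.25% → €4.93
Bottle of merlot €32.51: alcohol → 12.25% → €3.98
Tax on alcohol = €2.05 + €4.93 + €3.98 = €10.96

€10.96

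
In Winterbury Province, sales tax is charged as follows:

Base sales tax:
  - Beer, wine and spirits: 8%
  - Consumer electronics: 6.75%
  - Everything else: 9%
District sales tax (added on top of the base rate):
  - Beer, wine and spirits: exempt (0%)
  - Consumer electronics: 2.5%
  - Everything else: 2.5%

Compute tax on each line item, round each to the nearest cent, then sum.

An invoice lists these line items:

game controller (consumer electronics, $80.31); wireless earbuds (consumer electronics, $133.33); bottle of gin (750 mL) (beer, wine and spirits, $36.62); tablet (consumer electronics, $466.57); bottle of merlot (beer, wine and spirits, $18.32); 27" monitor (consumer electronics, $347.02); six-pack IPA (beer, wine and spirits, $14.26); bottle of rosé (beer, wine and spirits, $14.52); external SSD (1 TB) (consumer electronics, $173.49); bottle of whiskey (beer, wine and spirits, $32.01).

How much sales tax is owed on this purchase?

Game controller $80.31: consumer electronics → 6.75% + 2.5% district = 9.25% → $7.43
Wireless earbuds $133.33: consumer electronics → 6.75% + 2.5% district = 9.25% → $12.33
Bottle of gin (750 mL) $36.62: beer, wine and spirits → 8% + 0% district = 8% → $2.93
Tablet $466.57: consumer electronics → 6.75% + 2.5% district = 9.25% → $43.16
Bottle of merlot $18.32: beer, wine and spirits → 8% + 0% district = 8% → $1.47
27" monitor $347.02: consumer electronics → 6.75% + 2.5% district = 9.25% → $32.10
Six-pack IPA $14.26: beer, wine and spirits → 8% + 0% district = 8% → $1.14
Bottle of rosé $14.52: beer, wine and spirits → 8% + 0% district = 8% → $1.16
External SSD (1 TB) $173.49: consumer electronics → 6.75% + 2.5% district = 9.25% → $16.05
Bottle of whiskey $32.01: beer, wine and spirits → 8% + 0% district = 8% → $2.56
Total tax = $7.43 + $12.33 + $2.93 + $43.16 + $1.47 + $32.10 + $1.14 + $1.16 + $16.05 + $2.56 = $120.33

$120.33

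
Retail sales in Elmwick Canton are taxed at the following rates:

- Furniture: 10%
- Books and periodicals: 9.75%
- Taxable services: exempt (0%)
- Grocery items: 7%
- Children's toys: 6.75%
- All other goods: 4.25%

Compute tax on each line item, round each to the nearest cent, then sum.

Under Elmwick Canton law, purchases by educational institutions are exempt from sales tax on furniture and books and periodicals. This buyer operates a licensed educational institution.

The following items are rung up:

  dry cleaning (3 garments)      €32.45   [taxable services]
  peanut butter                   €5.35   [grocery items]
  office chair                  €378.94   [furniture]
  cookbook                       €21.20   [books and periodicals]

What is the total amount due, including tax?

€438.31

Dry cleaning (3 garments) €32.45: taxable services → 0% → €0.00
Peanut butter €5.35: grocery items → 7% → €0.37
Office chair €378.94: furniture, buyer-exempt → 0% → €0.00
Cookbook €21.20: books and periodicals, buyer-exempt → 0% → €0.00
Subtotal = €437.94; tax = €0.37; total due = €438.31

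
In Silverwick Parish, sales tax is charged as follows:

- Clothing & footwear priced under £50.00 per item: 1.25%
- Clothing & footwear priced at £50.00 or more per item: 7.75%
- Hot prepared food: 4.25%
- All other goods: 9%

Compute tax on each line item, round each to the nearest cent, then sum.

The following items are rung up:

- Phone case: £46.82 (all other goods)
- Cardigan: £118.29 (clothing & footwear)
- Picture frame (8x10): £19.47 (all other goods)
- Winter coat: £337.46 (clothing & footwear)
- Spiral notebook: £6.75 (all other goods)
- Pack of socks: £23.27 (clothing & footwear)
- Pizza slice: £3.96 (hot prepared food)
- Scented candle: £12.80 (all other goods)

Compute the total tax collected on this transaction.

Phone case £46.82: all other goods → 9% → £4.21
Cardigan £118.29: clothing & footwear, £50.00 or more → 7.75% → £9.17
Picture frame (8x10) £19.47: all other goods → 9% → £1.75
Winter coat £337.46: clothing & footwear, £50.00 or more → 7.75% → £26.15
Spiral notebook £6.75: all other goods → 9% → £0.61
Pack of socks £23.27: clothing & footwear, under £50.00 → 1.25% → £0.29
Pizza slice £3.96: hot prepared food → 4.25% → £0.17
Scented candle £12.80: all other goods → 9% → £1.15
Total tax = £4.21 + £9.17 + £1.75 + £26.15 + £0.61 + £0.29 + £0.17 + £1.15 = £43.50

£43.50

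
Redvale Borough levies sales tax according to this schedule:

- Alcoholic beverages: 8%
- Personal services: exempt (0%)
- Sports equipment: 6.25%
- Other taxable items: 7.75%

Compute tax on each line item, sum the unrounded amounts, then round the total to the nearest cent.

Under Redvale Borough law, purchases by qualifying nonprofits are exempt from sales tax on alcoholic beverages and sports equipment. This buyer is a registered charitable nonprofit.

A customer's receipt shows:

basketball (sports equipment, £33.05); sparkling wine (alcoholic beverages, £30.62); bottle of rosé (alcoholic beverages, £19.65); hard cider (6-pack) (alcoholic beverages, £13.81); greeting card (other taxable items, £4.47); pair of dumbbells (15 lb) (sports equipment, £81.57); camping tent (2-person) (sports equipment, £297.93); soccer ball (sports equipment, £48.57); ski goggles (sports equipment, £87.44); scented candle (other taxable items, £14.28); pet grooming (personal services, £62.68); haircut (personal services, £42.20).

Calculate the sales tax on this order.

£1.45

Basketball £33.05: sports equipment, buyer-exempt → 0% → £0.00
Sparkling wine £30.62: alcoholic beverages, buyer-exempt → 0% → £0.00
Bottle of rosé £19.65: alcoholic beverages, buyer-exempt → 0% → £0.00
Hard cider (6-pack) £13.81: alcoholic beverages, buyer-exempt → 0% → £0.00
Greeting card £4.47: other taxable items → 7.75% → £0.346425
Pair of dumbbells (15 lb) £81.57: sports equipment, buyer-exempt → 0% → £0.00
Camping tent (2-person) £297.93: sports equipment, buyer-exempt → 0% → £0.00
Soccer ball £48.57: sports equipment, buyer-exempt → 0% → £0.00
Ski goggles £87.44: sports equipment, buyer-exempt → 0% → £0.00
Scented candle £14.28: other taxable items → 7.75% → £1.1067
Pet grooming £62.68: personal services → 0% → £0.00
Haircut £42.20: personal services → 0% → £0.00
Unrounded tax sum = £1.453125 → £1.45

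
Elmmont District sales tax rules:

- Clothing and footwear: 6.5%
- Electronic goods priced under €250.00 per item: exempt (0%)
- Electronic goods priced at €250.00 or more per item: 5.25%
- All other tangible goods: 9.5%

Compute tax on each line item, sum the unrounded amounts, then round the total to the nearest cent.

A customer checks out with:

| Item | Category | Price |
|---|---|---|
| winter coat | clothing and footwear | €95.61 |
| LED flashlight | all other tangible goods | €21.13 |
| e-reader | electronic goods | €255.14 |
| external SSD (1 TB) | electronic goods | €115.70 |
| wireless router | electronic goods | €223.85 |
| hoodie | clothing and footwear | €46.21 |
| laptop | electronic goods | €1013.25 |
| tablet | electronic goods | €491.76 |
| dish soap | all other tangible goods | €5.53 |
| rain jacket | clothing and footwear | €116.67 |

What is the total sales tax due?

€111.74

Winter coat €95.61: clothing and footwear → 6.5% → €6.21465
LED flashlight €21.13: all other tangible goods → 9.5% → €2.00735
E-reader €255.14: electronic goods, €250.00 or more → 5.25% → €13.39485
External SSD (1 TB) €115.70: electronic goods, under €250.00 → 0% → €0.00
Wireless router €223.85: electronic goods, under €250.00 → 0% → €0.00
Hoodie €46.21: clothing and footwear → 6.5% → €3.00365
Laptop €1013.25: electronic goods, €250.00 or more → 5.25% → €53.195625
Tablet €491.76: electronic goods, €250.00 or more → 5.25% → €25.8174
Dish soap €5.53: all other tangible goods → 9.5% → €0.52535
Rain jacket €116.67: clothing and footwear → 6.5% → €7.58355
Unrounded tax sum = €111.742425 → €111.74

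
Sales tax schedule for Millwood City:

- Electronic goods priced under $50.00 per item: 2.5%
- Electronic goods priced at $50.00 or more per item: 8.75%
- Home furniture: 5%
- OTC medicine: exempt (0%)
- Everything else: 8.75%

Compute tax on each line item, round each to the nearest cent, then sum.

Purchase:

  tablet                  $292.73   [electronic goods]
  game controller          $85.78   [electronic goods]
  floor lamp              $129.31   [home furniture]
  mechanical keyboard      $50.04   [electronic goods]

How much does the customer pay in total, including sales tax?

$601.83

Tablet $292.73: electronic goods, $50.00 or more → 8.75% → $25.61
Game controller $85.78: electronic goods, $50.00 or more → 8.75% → $7.51
Floor lamp $129.31: home furniture → 5% → $6.47
Mechanical keyboard $50.04: electronic goods, $50.00 or more → 8.75% → $4.38
Subtotal = $557.86; tax = $43.97; total due = $601.83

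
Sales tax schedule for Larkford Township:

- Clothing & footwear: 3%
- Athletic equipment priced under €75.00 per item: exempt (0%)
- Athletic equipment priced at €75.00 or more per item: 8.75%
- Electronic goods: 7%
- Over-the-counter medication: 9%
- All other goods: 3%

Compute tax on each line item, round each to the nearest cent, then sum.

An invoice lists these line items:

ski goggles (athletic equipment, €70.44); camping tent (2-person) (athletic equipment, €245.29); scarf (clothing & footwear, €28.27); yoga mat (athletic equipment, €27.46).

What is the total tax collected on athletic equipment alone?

Ski goggles €70.44: athletic equipment, under €75.00 → 0% → €0.00
Camping tent (2-person) €245.29: athletic equipment, €75.00 or more → 8.75% → €21.46
Yoga mat €27.46: athletic equipment, under €75.00 → 0% → €0.00
Tax on athletic equipment = €0.00 + €21.46 + €0.00 = €21.46

€21.46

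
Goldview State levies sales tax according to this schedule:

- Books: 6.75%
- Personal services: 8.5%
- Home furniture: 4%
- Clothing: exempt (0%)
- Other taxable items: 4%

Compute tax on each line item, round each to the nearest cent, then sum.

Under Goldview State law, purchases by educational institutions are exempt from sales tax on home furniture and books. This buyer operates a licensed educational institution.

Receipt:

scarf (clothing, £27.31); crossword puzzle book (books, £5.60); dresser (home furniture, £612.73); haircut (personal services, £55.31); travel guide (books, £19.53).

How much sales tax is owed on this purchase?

Scarf £27.31: clothing → 0% → £0.00
Crossword puzzle book £5.60: books, buyer-exempt → 0% → £0.00
Dresser £612.73: home furniture, buyer-exempt → 0% → £0.00
Haircut £55.31: personal services → 8.5% → £4.70
Travel guide £19.53: books, buyer-exempt → 0% → £0.00
Total tax = £4.70

£4.70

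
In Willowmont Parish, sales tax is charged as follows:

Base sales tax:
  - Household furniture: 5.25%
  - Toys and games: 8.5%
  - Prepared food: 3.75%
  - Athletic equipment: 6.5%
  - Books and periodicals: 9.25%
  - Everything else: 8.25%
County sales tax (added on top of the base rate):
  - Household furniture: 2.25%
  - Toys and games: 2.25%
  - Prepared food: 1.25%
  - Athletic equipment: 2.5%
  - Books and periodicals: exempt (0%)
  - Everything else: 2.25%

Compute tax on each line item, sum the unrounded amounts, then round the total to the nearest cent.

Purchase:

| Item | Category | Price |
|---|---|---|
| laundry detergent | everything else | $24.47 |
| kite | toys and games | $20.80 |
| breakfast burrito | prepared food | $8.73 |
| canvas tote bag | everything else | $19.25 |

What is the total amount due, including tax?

Laundry detergent $24.47: everything else → 8.25% + 2.25% county = 10.5% → $2.56935
Kite $20.80: toys and games → 8.5% + 2.25% county = 10.75% → $2.236
Breakfast burrito $8.73: prepared food → 3.75% + 1.25% county = 5% → $0.4365
Canvas tote bag $19.25: everything else → 8.25% + 2.25% county = 10.5% → $2.02125
Subtotal = $73.25; unrounded tax = $7.2631 → $7.26; total due = $80.51

$80.51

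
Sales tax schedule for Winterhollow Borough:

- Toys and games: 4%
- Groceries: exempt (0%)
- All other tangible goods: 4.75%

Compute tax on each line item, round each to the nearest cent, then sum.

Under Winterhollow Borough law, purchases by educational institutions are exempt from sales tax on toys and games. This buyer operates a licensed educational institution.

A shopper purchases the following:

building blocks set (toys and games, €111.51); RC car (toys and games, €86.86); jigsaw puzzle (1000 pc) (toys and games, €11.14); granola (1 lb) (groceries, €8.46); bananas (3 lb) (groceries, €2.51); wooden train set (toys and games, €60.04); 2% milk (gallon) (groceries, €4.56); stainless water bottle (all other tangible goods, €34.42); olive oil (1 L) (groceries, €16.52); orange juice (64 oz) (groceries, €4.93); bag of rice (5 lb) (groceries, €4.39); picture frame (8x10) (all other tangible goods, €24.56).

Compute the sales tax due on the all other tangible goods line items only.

€2.80

Stainless water bottle €34.42: all other tangible goods → 4.75% → €1.63
Picture frame (8x10) €24.56: all other tangible goods → 4.75% → €1.17
Tax on all other tangible goods = €1.63 + €1.17 = €2.80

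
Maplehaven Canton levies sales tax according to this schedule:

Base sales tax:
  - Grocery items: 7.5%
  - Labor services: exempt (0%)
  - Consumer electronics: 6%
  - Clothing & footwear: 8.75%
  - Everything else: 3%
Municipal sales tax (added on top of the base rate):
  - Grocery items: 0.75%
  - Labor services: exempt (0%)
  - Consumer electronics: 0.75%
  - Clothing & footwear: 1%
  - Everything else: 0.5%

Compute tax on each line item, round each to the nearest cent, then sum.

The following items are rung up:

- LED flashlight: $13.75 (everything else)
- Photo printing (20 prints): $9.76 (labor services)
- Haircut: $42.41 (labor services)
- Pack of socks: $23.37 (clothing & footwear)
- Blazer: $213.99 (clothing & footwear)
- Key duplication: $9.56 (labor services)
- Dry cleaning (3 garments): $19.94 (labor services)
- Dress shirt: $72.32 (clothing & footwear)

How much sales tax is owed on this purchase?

$30.67

LED flashlight $13.75: everything else → 3% + 0.5% municipal = 3.5% → $0.48
Photo printing (20 prints) $9.76: labor services → 0% + 0% municipal = 0% → $0.00
Haircut $42.41: labor services → 0% + 0% municipal = 0% → $0.00
Pack of socks $23.37: clothing & footwear → 8.75% + 1% municipal = 9.75% → $2.28
Blazer $213.99: clothing & footwear → 8.75% + 1% municipal = 9.75% → $20.86
Key duplication $9.56: labor services → 0% + 0% municipal = 0% → $0.00
Dry cleaning (3 garments) $19.94: labor services → 0% + 0% municipal = 0% → $0.00
Dress shirt $72.32: clothing & footwear → 8.75% + 1% municipal = 9.75% → $7.05
Total tax = $0.48 + $2.28 + $20.86 + $7.05 = $30.67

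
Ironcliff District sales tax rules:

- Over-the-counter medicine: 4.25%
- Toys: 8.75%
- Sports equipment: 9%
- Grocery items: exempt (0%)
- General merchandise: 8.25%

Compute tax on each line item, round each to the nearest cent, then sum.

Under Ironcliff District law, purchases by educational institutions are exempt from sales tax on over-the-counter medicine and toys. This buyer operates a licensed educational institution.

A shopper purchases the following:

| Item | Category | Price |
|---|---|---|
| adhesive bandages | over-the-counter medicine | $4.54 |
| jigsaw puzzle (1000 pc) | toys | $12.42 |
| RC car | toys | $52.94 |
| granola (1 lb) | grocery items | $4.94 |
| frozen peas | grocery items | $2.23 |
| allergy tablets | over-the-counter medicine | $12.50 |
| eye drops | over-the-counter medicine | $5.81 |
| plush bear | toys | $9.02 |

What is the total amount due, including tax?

Adhesive bandages $4.54: over-the-counter medicine, buyer-exempt → 0% → $0.00
Jigsaw puzzle (1000 pc) $12.42: toys, buyer-exempt → 0% → $0.00
RC car $52.94: toys, buyer-exempt → 0% → $0.00
Granola (1 lb) $4.94: grocery items → 0% → $0.00
Frozen peas $2.23: grocery items → 0% → $0.00
Allergy tablets $12.50: over-the-counter medicine, buyer-exempt → 0% → $0.00
Eye drops $5.81: over-the-counter medicine, buyer-exempt → 0% → $0.00
Plush bear $9.02: toys, buyer-exempt → 0% → $0.00
Subtotal = $104.40; tax = $0.00; total due = $104.40

$104.40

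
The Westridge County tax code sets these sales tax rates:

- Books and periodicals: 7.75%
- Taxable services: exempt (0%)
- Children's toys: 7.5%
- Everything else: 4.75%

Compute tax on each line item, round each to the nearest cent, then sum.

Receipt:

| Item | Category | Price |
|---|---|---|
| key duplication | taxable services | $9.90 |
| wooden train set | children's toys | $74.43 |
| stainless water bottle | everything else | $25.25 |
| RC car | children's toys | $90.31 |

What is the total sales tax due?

Key duplication $9.90: taxable services → 0% → $0.00
Wooden train set $74.43: children's toys → 7.5% → $5.58
Stainless water bottle $25.25: everything else → 4.75% → $1.20
RC car $90.31: children's toys → 7.5% → $6.77
Total tax = $5.58 + $1.20 + $6.77 = $13.55

$13.55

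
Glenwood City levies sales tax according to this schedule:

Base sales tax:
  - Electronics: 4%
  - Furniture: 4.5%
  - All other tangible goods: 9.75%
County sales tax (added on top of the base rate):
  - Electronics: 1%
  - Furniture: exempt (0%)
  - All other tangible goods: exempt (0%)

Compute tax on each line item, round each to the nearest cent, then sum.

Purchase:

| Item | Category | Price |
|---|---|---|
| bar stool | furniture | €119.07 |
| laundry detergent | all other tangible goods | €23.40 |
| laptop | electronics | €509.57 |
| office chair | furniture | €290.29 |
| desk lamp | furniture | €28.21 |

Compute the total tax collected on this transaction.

Bar stool €119.07: furniture → 4.5% + 0% county = 4.5% → €5.36
Laundry detergent €23.40: all other tangible goods → 9.75% + 0% county = 9.75% → €2.28
Laptop €509.57: electronics → 4% + 1% county = 5% → €25.48
Office chair €290.29: furniture → 4.5% + 0% county = 4.5% → €13.06
Desk lamp €28.21: furniture → 4.5% + 0% county = 4.5% → €1.27
Total tax = €5.36 + €2.28 + €25.48 + €13.06 + €1.27 = €47.45

€47.45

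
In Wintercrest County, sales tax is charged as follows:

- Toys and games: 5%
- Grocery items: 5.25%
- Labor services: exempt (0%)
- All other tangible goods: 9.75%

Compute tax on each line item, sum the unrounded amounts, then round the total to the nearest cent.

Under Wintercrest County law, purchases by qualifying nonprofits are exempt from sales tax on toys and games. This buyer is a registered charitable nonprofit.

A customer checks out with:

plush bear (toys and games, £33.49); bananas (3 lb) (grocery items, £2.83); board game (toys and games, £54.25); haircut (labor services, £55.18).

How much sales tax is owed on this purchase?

£0.15

Plush bear £33.49: toys and games, buyer-exempt → 0% → £0.00
Bananas (3 lb) £2.83: grocery items → 5.25% → £0.148575
Board game £54.25: toys and games, buyer-exempt → 0% → £0.00
Haircut £55.18: labor services → 0% → £0.00
Unrounded tax sum = £0.148575 → £0.15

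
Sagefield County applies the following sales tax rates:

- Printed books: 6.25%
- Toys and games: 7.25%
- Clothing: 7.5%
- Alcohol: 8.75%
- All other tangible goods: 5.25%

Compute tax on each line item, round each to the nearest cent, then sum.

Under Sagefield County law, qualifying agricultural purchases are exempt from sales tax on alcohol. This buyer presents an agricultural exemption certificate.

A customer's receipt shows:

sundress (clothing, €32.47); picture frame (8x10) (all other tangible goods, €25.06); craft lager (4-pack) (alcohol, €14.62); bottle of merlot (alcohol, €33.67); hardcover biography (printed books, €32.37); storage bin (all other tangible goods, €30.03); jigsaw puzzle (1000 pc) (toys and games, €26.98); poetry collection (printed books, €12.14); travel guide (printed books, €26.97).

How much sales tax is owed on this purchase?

Sundress €32.47: clothing → 7.5% → €2.44
Picture frame (8x10) €25.06: all other tangible goods → 5.25% → €1.32
Craft lager (4-pack) €14.62: alcohol, buyer-exempt → 0% → €0.00
Bottle of merlot €33.67: alcohol, buyer-exempt → 0% → €0.00
Hardcover biography €32.37: printed books → 6.25% → €2.02
Storage bin €30.03: all other tangible goods → 5.25% → €1.58
Jigsaw puzzle (1000 pc) €26.98: toys and games → 7.25% → €1.96
Poetry collection €12.14: printed books → 6.25% → €0.76
Travel guide €26.97: printed books → 6.25% → €1.69
Total tax = €2.44 + €1.32 + €2.02 + €1.58 + €1.96 + €0.76 + €1.69 = €11.77

€11.77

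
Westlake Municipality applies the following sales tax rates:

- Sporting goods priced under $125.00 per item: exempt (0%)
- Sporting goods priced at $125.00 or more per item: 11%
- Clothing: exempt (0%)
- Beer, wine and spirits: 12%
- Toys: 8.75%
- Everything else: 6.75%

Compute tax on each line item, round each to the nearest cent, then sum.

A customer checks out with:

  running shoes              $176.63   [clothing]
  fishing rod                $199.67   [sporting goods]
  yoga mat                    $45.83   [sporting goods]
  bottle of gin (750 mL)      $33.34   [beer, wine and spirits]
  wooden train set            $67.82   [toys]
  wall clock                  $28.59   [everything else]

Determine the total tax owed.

$33.82

Running shoes $176.63: clothing → 0% → $0.00
Fishing rod $199.67: sporting goods, $125.00 or more → 11% → $21.96
Yoga mat $45.83: sporting goods, under $125.00 → 0% → $0.00
Bottle of gin (750 mL) $33.34: beer, wine and spirits → 12% → $4.00
Wooden train set $67.82: toys → 8.75% → $5.93
Wall clock $28.59: everything else → 6.75% → $1.93
Total tax = $21.96 + $4.00 + $5.93 + $1.93 = $33.82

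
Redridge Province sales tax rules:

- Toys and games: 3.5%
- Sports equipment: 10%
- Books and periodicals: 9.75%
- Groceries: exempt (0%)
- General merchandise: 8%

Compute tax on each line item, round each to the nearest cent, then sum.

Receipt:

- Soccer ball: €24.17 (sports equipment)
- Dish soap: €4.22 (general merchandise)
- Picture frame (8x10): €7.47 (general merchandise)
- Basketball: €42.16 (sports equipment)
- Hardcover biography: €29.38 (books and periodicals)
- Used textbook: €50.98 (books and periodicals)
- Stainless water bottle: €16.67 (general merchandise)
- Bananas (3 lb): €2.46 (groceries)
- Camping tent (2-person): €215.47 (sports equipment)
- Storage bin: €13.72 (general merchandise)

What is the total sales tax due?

Soccer ball €24.17: sports equipment → 10% → €2.42
Dish soap €4.22: general merchandise → 8% → €0.34
Picture frame (8x10) €7.47: general merchandise → 8% → €0.60
Basketball €42.16: sports equipment → 10% → €4.22
Hardcover biography €29.38: books and periodicals → 9.75% → €2.86
Used textbook €50.98: books and periodicals → 9.75% → €4.97
Stainless water bottle €16.67: general merchandise → 8% → €1.33
Bananas (3 lb) €2.46: groceries → 0% → €0.00
Camping tent (2-person) €215.47: sports equipment → 10% → €21.55
Storage bin €13.72: general merchandise → 8% → €1.10
Total tax = €2.42 + €0.34 + €0.60 + €4.22 + €2.86 + €4.97 + €1.33 + €21.55 + €1.10 = €39.39

€39.39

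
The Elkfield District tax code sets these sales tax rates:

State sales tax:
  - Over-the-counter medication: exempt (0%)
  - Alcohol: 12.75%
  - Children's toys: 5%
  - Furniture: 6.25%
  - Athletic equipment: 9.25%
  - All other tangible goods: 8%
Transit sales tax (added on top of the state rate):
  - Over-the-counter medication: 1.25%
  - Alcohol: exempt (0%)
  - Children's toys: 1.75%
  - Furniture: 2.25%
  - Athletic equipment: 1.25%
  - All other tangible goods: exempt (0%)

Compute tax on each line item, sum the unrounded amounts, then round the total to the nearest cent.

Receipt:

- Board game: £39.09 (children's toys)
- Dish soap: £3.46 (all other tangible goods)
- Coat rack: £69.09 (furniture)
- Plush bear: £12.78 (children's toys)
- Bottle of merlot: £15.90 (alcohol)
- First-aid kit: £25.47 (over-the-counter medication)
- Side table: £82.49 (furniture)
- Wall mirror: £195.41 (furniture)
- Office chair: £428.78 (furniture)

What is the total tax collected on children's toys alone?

Board game £39.09: children's toys → 5% + 1.75% transit = 6.75% → £2.638575
Plush bear £12.78: children's toys → 5% + 1.75% transit = 6.75% → £0.86265
Tax on children's toys: unrounded sum = £3.501225 → £3.50

£3.50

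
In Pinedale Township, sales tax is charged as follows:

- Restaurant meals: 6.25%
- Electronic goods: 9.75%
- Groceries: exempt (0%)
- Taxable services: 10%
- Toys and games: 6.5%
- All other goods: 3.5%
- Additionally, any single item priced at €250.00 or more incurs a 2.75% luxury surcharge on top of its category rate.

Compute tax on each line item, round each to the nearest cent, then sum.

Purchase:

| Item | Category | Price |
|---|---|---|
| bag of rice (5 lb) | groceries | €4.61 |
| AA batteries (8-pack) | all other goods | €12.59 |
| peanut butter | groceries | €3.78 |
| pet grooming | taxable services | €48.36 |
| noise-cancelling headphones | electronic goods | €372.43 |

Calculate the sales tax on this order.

€51.83

Bag of rice (5 lb) €4.61: groceries → 0% → €0.00
AA batteries (8-pack) €12.59: all other goods → 3.5% → €0.44
Peanut butter €3.78: groceries → 0% → €0.00
Pet grooming €48.36: taxable services → 10% → €4.84
Noise-cancelling headphones €372.43: electronic goods → 9.75% + 2.75% surcharge = 12.5% → €46.55
Total tax = €0.44 + €4.84 + €46.55 = €51.83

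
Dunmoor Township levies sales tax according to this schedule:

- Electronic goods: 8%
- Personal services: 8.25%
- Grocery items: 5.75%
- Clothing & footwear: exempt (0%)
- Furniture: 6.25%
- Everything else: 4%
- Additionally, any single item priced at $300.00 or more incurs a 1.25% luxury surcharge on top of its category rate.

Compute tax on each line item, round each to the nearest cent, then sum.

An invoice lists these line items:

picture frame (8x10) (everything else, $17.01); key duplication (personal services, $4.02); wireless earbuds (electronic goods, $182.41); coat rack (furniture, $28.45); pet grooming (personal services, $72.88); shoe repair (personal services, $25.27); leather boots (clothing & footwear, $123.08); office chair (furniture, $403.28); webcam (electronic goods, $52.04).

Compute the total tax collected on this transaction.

$59.88

Picture frame (8x10) $17.01: everything else → 4% → $0.68
Key duplication $4.02: personal services → 8.25% → $0.33
Wireless earbuds $182.41: electronic goods → 8% → $14.59
Coat rack $28.45: furniture → 6.25% → $1.78
Pet grooming $72.88: personal services → 8.25% → $6.01
Shoe repair $25.27: personal services → 8.25% → $2.08
Leather boots $123.08: clothing & footwear → 0% → $0.00
Office chair $403.28: furniture → 6.25% + 1.25% surcharge = 7.5% → $30.25
Webcam $52.04: electronic goods → 8% → $4.16
Total tax = $0.68 + $0.33 + $14.59 + $1.78 + $6.01 + $2.08 + $30.25 + $4.16 = $59.88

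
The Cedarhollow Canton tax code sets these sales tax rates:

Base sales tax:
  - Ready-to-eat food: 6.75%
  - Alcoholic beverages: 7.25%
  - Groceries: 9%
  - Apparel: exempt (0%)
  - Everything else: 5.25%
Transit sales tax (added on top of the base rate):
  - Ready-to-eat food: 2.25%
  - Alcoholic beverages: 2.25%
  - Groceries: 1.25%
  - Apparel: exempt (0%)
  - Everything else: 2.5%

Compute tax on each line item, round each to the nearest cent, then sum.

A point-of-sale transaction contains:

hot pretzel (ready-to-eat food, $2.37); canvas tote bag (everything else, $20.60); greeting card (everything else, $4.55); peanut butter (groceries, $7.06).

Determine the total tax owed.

Hot pretzel $2.37: ready-to-eat food → 6.75% + 2.25% transit = 9% → $0.21
Canvas tote bag $20.60: everything else → 5.25% + 2.5% transit = 7.75% → $1.60
Greeting card $4.55: everything else → 5.25% + 2.5% transit = 7.75% → $0.35
Peanut butter $7.06: groceries → 9% + 1.25% transit = 10.25% → $0.72
Total tax = $0.21 + $1.60 + $0.35 + $0.72 = $2.88

$2.88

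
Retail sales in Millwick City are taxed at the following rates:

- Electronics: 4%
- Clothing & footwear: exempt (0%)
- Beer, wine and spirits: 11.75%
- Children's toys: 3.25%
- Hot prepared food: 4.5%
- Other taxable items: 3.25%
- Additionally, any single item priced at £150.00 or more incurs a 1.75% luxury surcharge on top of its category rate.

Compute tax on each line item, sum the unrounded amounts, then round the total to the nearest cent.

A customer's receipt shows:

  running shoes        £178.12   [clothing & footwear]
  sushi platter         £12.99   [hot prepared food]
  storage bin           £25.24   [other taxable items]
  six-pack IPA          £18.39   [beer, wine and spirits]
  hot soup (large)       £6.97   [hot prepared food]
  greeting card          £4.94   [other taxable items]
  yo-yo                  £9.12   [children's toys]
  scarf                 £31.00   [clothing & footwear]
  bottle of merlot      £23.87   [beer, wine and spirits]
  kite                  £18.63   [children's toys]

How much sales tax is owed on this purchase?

£10.86

Running shoes £178.12: clothing & footwear → 0% + 1.75% surcharge = 1.75% → £3.1171
Sushi platter £12.99: hot prepared food → 4.5% → £0.58455
Storage bin £25.24: other taxable items → 3.25% → £0.8203
Six-pack IPA £18.39: beer, wine and spirits → 11.75% → £2.160825
Hot soup (large) £6.97: hot prepared food → 4.5% → £0.31365
Greeting card £4.94: other taxable items → 3.25% → £0.16055
Yo-yo £9.12: children's toys → 3.25% → £0.2964
Scarf £31.00: clothing & footwear → 0% → £0.00
Bottle of merlot £23.87: beer, wine and spirits → 11.75% → £2.804725
Kite £18.63: children's toys → 3.25% → £0.605475
Unrounded tax sum = £10.863575 → £10.86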